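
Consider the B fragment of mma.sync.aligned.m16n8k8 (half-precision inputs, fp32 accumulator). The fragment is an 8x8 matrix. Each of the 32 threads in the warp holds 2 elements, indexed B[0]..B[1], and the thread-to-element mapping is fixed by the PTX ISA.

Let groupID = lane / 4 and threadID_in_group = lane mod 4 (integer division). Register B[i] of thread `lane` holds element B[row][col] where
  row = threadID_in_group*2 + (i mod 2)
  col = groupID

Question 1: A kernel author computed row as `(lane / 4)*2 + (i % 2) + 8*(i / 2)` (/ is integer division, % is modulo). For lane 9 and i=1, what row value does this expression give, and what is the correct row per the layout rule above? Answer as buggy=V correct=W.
`(lane / 4)*2 + (i % 2) + 8*(i / 2)`[9,1]⇒5
L=9⇒gr=9>>2=2, th=9&3=1
[1]⇒row 1·2+1=3  col gr=2
row: 5 vs 3

buggy=5 correct=3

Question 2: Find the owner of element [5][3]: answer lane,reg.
14,1

c: 3->gid=3  r: 5->tid=2,i&1=1
L=3*4+2=14  i=1=1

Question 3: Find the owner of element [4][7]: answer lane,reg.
30,0

c=7->g=7  r=4->t=2,b0=0
L=7*4+2=30  i=0=0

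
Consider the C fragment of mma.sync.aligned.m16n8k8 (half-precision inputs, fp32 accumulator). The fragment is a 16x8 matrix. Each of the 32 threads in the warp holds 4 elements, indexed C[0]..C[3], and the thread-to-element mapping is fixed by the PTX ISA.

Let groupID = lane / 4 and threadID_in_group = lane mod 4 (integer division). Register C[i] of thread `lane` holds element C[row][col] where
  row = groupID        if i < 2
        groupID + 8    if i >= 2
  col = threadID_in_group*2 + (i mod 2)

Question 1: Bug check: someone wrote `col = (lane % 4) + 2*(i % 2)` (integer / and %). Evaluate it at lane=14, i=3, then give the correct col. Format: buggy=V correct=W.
buggy=4 correct=5

`(lane % 4) + 2*(i % 2)`[14,3]->4
lane 14: g=3 (14/4), t=2 (14%4)
i=3: r=3+8=11, c=2*2+1=5
col: 4 vs 5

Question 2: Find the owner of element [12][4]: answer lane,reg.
r=12→G=4,rhi=1  c=4→T=2,p=0
L=4*4+2=18  i=1*2+0=2

18,2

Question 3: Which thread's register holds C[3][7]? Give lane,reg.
r=3→G=3,rhi=0  c=7→T=3,p=1
L=3*4+3=15  i=0*2+1=1

15,1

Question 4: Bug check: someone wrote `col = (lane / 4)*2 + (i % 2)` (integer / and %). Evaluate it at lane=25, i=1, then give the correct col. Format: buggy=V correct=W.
buggy=13 correct=3

`(lane / 4)*2 + (i % 2)`[25,1]->13
25: gid=6,tid=1
[1] (6+0,1*2+1) = (6,3)
col: 13 vs 3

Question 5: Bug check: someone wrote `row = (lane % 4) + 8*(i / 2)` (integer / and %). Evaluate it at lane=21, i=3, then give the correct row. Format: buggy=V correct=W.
`(lane % 4) + 8*(i / 2)`[21,3]=>9
lane 21: grp=5 (21/4), tig=1 (21%4)
i=3: r=5+8=13, c=1*2+1=3
row: 9 vs 13

buggy=9 correct=13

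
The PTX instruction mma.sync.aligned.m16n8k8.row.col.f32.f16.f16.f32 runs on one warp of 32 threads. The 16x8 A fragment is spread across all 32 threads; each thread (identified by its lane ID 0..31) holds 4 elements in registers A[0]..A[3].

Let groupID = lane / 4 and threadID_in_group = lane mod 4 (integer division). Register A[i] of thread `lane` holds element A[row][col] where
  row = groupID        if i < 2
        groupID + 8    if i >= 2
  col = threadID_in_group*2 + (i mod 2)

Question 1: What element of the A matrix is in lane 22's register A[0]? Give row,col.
5,4

lane 22: g=5 (22/4), t=2 (22%4)
i=0: r=5+0=5, c=2*2+0=4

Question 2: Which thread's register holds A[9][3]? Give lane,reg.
5,3

r=9→G=1,rhi=1  c=3→T=1,p=1
L=1*4+1=5  i=1*2+1=3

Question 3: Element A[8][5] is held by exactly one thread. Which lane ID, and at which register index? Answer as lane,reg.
r=8->g=0,rb=1  c=5->t=2,b0=1
L=0*4+2=2  i=1*2+1=3

2,3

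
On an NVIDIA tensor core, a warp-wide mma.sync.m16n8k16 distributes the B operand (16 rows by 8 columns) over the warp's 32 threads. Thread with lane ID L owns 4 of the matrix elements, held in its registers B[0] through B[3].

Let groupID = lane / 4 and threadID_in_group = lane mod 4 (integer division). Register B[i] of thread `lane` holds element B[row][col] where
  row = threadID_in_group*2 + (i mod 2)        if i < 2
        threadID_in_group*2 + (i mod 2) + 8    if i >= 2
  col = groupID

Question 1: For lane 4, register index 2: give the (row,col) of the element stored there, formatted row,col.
lane 4=>4/4=1, 4 mod 4=0
i=2  r:2·0+0+8=>8  c:1

8,1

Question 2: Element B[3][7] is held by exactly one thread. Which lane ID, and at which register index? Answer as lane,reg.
29,1

c=7→G=7  r=3→rhi=0,T=1,p=1
L=7*4+1=29  i=0*2+1=1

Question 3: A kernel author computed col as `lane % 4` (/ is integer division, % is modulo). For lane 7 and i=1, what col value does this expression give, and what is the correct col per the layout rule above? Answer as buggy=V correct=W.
`lane % 4`[7,1]->3
lane 7: gid=1 (7/4), tid=3 (7%4)
i=1: r=3*2+1+0=7, c=gid=1
col: 3 vs 1

buggy=3 correct=1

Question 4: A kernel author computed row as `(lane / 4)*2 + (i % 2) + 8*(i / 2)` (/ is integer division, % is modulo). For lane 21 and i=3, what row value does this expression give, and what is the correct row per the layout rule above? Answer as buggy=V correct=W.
buggy=19 correct=11

`(lane / 4)*2 + (i % 2) + 8*(i / 2)`[21,3]→19
lane 21→21/4=5, 21 mod 4=1
i=3  r:2·1+1+8→11  c:5
row: 19 vs 11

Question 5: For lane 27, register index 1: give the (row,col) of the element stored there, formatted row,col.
L=27->gid=27>>2=6, tid=27&3=3
[1]->row 3·2+1+0=7  col gid=6

7,6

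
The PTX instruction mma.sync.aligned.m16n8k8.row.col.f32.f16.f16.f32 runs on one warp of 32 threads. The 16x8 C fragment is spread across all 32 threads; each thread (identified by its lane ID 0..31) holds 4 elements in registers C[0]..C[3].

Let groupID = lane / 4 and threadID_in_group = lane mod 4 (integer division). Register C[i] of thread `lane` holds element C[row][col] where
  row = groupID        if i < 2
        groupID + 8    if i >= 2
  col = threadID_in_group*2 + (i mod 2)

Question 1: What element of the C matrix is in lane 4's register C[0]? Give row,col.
lane 4->4/4=1, 4 mod 4=0
i=0  r:1+0->1  c:2·0+0->0

1,0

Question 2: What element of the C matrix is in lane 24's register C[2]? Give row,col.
lane 24: gr=6 (24/4), th=0 (24%4)
i=2: r=6+8=14, c=0*2+0=0

14,0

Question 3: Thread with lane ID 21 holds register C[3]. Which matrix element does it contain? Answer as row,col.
13,3

L=21->g=21>>2=5, t=21&3=1
[3]->row 5+8=13  col 1·2+1=3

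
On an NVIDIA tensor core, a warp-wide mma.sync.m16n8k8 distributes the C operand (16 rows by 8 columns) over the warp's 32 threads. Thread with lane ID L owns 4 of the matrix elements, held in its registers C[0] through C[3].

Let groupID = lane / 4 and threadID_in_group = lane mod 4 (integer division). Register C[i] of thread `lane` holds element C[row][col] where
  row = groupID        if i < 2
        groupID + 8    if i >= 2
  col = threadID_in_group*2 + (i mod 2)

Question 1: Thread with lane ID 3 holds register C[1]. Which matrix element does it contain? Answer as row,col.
L=3->gid=3>>2=0, tid=3&3=3
[1]->row 0+0=0  col 3·2+1=7

0,7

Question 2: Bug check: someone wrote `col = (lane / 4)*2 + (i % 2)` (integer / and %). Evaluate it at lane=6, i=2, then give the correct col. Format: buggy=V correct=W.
`(lane / 4)*2 + (i % 2)`[6,2]->2
lane 6: g=1 (6/4), t=2 (6%4)
i=2: r=1+8=9, c=2*2+0=4
col: 2 vs 4

buggy=2 correct=4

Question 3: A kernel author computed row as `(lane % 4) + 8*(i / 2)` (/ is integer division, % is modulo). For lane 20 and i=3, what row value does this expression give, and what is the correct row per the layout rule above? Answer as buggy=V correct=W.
`(lane % 4) + 8*(i / 2)`[20,3]=>8
lane 20: grp=5 (20/4), tig=0 (20%4)
i=3: r=5+8=13, c=0*2+1=1
row: 8 vs 13

buggy=8 correct=13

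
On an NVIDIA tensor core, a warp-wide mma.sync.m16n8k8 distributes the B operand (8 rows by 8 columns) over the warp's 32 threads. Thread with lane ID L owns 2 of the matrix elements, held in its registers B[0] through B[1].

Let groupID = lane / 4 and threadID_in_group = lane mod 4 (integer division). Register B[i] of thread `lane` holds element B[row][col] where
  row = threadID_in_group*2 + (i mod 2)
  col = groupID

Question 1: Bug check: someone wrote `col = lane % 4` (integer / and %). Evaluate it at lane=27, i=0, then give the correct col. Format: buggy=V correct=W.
buggy=3 correct=6

`lane % 4`[27,0]->3
lane 27->27/4=6, 27 mod 4=3
i=0  r:2·3+0->6  c:6
col: 3 vs 6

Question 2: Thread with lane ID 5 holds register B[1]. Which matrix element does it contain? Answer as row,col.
5: grp=1,tig=1
[1] (1*2+1,1) = (3,1)

3,1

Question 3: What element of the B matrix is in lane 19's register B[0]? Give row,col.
6,4

lane 19->19/4=4, 19 mod 4=3
i=0  r:2·3+0->6  c:4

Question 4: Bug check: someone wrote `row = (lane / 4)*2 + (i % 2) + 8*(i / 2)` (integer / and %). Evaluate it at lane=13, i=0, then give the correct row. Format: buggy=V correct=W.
buggy=6 correct=2

`(lane / 4)*2 + (i % 2) + 8*(i / 2)`[13,0]⇒6
lane 13: gr=3 (13/4), th=1 (13%4)
i=0: r=1*2+0=2, c=gr=3
row: 6 vs 2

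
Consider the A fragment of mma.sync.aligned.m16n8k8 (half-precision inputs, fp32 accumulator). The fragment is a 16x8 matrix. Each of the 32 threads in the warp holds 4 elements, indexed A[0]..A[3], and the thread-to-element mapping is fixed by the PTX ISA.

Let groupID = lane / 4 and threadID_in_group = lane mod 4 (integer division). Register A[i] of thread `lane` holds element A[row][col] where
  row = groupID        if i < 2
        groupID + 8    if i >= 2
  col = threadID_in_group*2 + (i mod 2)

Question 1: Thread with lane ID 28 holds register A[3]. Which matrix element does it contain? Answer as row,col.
lane 28->28/4=7, 28 mod 4=0
i=3  r:7+8->15  c:2·0+1->1

15,1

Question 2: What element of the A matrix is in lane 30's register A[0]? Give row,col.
7,4

L=30=>grp=30>>2=7, tig=30&3=2
[0]=>row 7+0=7  col 2·2+0=4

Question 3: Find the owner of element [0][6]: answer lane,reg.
r=0->g=0,rb=0  c=6->t=3,b0=0
L=0*4+3=3  i=0*2+0=0

3,0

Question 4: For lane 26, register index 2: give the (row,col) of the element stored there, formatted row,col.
lane 26: g=6 (26/4), t=2 (26%4)
i=2: r=6+8=14, c=2*2+0=4

14,4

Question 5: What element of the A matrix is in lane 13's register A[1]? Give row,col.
L=13=>grp=13>>2=3, tig=13&3=1
[1]=>row 3+0=3  col 1·2+1=3

3,3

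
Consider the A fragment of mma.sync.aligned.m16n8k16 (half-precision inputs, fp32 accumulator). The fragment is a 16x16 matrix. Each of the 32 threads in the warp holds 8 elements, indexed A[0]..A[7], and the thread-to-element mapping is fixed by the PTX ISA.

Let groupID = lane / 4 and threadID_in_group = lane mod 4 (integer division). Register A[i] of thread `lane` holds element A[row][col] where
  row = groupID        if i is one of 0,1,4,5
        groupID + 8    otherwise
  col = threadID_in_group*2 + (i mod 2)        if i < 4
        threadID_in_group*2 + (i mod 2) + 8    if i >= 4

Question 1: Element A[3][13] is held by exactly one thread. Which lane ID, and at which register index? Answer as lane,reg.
r:3=>grp=3,rB=0  c:13=>cB=1,tig=2,lo=1
L=3*4+2=14  i=1*4+0*2+1=5

14,5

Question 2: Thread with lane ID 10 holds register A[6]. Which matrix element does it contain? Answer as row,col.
10,12

L=10=>grp=10>>2=2, tig=10&3=2
[6]=>row 2+8=10  col 2·2+0+8=12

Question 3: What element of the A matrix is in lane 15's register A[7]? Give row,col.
L=15->g=15>>2=3, t=15&3=3
[7]->row 3+8=11  col 3·2+1+8=15

11,15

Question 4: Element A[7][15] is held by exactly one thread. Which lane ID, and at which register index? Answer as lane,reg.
31,5

r=7→G=7,rhi=0  c=15→chi=1,T=3,p=1
L=7*4+3=31  i=1*4+0*2+1=5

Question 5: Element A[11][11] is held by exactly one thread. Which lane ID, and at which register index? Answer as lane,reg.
13,7

r=11→G=3,rhi=1  c=11→chi=1,T=1,p=1
L=3*4+1=13  i=1*4+1*2+1=7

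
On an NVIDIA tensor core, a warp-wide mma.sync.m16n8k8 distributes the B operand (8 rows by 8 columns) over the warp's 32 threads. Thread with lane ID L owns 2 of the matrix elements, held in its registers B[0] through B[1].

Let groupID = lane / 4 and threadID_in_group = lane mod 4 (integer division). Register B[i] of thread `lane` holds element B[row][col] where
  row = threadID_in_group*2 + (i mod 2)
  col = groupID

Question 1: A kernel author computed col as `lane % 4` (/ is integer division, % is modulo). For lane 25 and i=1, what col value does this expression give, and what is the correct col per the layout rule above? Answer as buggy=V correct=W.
`lane % 4`[25,1]→1
25: G=6,T=1
[1] (1*2+1,6) = (3,6)
col: 1 vs 6

buggy=1 correct=6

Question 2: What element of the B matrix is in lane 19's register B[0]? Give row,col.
6,4

lane 19⇒19/4=4, 19 mod 4=3
i=0  r:2·3+0⇒6  c:4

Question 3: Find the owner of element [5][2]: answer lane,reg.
10,1

c: 2->gid=2  r: 5->tid=2,i&1=1
L=2*4+2=10  i=1=1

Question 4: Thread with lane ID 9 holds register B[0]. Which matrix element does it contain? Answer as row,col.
lane 9->9/4=2, 9 mod 4=1
i=0  r:2·1+0->2  c:2

2,2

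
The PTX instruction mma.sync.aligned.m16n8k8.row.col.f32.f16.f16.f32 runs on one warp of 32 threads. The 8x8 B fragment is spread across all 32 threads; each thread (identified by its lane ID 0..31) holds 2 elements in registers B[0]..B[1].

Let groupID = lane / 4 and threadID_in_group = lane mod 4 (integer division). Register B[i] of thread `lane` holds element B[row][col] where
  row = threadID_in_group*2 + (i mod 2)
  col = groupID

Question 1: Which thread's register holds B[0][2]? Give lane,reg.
8,0

c=2->g=2  r=0->t=0,b0=0
L=2*4+0=8  i=0=0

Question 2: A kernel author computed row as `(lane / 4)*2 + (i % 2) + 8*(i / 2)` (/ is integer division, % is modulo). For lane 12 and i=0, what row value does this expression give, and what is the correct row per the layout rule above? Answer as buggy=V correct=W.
buggy=6 correct=0

`(lane / 4)*2 + (i % 2) + 8*(i / 2)`[12,0]→6
12: G=3,T=0
[0] (0*2+0,3) = (0,3)
row: 6 vs 0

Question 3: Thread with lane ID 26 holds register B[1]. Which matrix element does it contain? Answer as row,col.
5,6

lane 26->26/4=6, 26 mod 4=2
i=1  r:2·2+1->5  c:6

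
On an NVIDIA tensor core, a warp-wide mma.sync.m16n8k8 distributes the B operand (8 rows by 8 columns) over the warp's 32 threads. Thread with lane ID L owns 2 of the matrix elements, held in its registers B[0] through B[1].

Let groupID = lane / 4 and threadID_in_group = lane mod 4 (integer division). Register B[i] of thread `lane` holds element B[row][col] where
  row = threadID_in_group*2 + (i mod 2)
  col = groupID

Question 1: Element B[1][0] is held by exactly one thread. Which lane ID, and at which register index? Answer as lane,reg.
0,1

c=0⇒gr=0  r=1⇒th=0,odd=1
L=0*4+0=0  i=1=1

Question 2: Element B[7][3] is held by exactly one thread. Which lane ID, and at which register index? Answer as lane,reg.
15,1

c=3⇒gr=3  r=7⇒th=3,odd=1
L=3*4+3=15  i=1=1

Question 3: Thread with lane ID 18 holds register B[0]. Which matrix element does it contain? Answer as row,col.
4,4

lane 18→18/4=4, 18 mod 4=2
i=0  r:2·2+0→4  c:4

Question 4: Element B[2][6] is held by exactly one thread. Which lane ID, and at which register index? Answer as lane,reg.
c: 6->gid=6  r: 2->tid=1,i&1=0
L=6*4+1=25  i=0=0

25,0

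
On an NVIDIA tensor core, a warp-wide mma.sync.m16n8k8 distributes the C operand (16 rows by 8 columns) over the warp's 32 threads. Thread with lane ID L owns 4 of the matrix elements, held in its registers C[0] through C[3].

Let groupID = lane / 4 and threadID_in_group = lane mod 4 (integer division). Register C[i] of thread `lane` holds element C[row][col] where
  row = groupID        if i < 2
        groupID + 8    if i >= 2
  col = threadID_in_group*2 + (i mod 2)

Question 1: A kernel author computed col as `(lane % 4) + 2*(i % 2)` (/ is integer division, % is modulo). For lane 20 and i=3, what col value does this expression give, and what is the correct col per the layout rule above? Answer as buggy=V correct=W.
buggy=2 correct=1

`(lane % 4) + 2*(i % 2)`[20,3]→2
lane 20: G=5 (20/4), T=0 (20%4)
i=3: r=5+8=13, c=0*2+1=1
col: 2 vs 1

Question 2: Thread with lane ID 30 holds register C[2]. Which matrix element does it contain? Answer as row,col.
L=30→G=30>>2=7, T=30&3=2
[2]→row 7+8=15  col 2·2+0=4

15,4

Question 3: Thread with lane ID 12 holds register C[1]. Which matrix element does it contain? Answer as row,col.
lane 12=>12/4=3, 12 mod 4=0
i=1  r:3+0=>3  c:2·0+1=>1

3,1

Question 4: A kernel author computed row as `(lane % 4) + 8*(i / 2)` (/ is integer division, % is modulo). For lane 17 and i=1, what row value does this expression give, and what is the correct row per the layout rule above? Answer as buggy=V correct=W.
buggy=1 correct=4

`(lane % 4) + 8*(i / 2)`[17,1]=>1
17: grp=4,tig=1
[1] (4+0,1*2+1) = (4,3)
row: 1 vs 4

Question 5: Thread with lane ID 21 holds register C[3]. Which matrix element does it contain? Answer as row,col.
13,3

lane 21→21/4=5, 21 mod 4=1
i=3  r:5+8→13  c:2·1+1→3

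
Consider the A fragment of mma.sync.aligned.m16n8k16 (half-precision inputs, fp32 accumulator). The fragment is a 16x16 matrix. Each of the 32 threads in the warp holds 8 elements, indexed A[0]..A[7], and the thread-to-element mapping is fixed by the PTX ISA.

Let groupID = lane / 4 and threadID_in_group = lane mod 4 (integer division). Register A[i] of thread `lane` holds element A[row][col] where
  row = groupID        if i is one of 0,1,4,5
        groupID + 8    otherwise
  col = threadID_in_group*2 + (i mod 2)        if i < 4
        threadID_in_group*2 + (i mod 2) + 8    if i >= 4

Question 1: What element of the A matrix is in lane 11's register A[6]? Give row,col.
lane 11: G=2 (11/4), T=3 (11%4)
i=6: r=2+8=10, c=3*2+0+8=14

10,14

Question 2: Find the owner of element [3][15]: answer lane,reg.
15,5

r=3→G=3,rhi=0  c=15→chi=1,T=3,p=1
L=3*4+3=15  i=1*4+0*2+1=5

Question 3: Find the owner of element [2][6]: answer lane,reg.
r=2->g=2,rb=0  c=6->cb=0,t=3,b0=0
L=2*4+3=11  i=0*4+0*2+0=0

11,0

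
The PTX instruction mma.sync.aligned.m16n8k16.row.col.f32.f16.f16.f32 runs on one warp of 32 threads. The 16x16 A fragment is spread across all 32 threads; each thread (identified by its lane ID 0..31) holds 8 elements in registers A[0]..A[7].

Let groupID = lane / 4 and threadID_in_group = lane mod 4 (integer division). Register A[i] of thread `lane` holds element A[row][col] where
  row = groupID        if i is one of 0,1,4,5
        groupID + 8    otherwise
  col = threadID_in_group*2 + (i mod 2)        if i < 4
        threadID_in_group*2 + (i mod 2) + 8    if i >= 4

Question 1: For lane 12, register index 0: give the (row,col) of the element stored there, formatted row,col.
3,0

L=12=>grp=12>>2=3, tig=12&3=0
[0]=>row 3+0=3  col 0·2+0+0=0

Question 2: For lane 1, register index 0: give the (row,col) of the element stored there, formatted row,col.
0,2

lane 1⇒1/4=0, 1 mod 4=1
i=0  r:0+0⇒0  c:2·1+0+0⇒2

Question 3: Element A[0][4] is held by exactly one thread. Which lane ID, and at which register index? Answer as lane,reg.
r:0=>grp=0,rB=0  c:4=>cB=0,tig=2,lo=0
L=0*4+2=2  i=0*4+0*2+0=0

2,0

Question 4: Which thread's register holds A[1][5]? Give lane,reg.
6,1

r=1⇒gr=1,Rb=0  c=5⇒Cb=0,th=2,odd=1
L=1*4+2=6  i=0*4+0*2+1=1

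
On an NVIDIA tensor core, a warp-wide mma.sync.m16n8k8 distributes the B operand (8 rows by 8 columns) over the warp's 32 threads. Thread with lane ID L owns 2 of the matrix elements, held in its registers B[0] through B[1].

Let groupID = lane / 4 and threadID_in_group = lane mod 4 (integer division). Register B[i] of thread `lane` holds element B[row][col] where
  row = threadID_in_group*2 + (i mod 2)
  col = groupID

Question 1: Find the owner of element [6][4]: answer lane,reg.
19,0

c=4⇒gr=4  r=6⇒th=3,odd=0
L=4*4+3=19  i=0=0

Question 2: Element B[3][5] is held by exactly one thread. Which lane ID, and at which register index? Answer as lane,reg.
21,1

c=5⇒gr=5  r=3⇒th=1,odd=1
L=5*4+1=21  i=1=1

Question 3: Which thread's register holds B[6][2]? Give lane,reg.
c=2→G=2  r=6→T=3,p=0
L=2*4+3=11  i=0=0

11,0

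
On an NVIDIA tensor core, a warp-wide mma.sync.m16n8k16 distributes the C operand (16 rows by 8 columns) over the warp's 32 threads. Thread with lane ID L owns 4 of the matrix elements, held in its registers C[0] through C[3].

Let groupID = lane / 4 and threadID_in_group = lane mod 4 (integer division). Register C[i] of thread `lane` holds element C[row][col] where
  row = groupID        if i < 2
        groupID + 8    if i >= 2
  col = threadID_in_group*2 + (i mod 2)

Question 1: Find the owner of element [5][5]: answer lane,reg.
22,1

r=5→G=5,rhi=0  c=5→T=2,p=1
L=5*4+2=22  i=0*2+1=1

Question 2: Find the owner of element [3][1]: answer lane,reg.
r: 3->gid=3,r8=0  c: 1->tid=0,i&1=1
L=3*4+0=12  i=0*2+1=1

12,1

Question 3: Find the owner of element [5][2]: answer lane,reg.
r=5->g=5,rb=0  c=2->t=1,b0=0
L=5*4+1=21  i=0*2+0=0

21,0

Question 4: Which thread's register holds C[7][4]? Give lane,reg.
30,0

r: 7->gid=7,r8=0  c: 4->tid=2,i&1=0
L=7*4+2=30  i=0*2+0=0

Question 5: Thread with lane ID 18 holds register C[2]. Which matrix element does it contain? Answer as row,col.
12,4

lane 18: gid=4 (18/4), tid=2 (18%4)
i=2: r=4+8=12, c=2*2+0=4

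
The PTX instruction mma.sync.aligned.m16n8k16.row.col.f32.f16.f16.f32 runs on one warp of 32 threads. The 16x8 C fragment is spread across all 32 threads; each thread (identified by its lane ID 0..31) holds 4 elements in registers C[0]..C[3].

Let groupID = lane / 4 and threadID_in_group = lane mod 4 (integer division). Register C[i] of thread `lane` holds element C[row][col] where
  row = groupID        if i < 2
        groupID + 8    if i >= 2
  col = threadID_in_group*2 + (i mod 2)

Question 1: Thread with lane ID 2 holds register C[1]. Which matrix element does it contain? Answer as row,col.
L=2->g=2>>2=0, t=2&3=2
[1]->row 0+0=0  col 2·2+1=5

0,5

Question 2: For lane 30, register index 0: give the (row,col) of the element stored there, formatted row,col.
7,4

30: gid=7,tid=2
[0] (7+0,2*2+0) = (7,4)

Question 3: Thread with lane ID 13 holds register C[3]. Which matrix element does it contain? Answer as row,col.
11,3

L=13⇒gr=13>>2=3, th=13&3=1
[3]⇒row 3+8=11  col 1·2+1=3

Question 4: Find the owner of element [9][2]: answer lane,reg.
5,2

r:9=>grp=1,rB=1  c:2=>tig=1,lo=0
L=1*4+1=5  i=1*2+0=2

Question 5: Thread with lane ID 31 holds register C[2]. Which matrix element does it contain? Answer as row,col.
lane 31: gr=7 (31/4), th=3 (31%4)
i=2: r=7+8=15, c=3*2+0=6

15,6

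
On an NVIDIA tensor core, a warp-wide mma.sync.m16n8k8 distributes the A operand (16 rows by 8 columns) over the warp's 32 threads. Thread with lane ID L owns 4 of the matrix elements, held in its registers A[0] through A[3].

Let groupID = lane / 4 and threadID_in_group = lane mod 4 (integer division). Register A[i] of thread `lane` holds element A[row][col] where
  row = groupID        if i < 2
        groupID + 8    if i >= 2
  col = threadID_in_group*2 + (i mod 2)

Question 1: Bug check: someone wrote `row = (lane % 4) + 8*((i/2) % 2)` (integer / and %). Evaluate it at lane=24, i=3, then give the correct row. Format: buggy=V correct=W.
`(lane % 4) + 8*((i/2) % 2)`[24,3]->8
L=24->g=24>>2=6, t=24&3=0
[3]->row 6+8=14  col 0·2+1=1
row: 8 vs 14

buggy=8 correct=14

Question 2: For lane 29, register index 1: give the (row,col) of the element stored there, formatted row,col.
lane 29: gr=7 (29/4), th=1 (29%4)
i=1: r=7+0=7, c=1*2+1=3

7,3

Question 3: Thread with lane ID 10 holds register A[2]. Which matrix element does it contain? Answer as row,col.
10: G=2,T=2
[2] (2+8,2*2+0) = (10,4)

10,4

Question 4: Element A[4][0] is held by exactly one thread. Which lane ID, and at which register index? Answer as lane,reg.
16,0

r=4->g=4,rb=0  c=0->t=0,b0=0
L=4*4+0=16  i=0*2+0=0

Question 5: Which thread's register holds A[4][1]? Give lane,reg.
16,1

r=4→G=4,rhi=0  c=1→T=0,p=1
L=4*4+0=16  i=0*2+1=1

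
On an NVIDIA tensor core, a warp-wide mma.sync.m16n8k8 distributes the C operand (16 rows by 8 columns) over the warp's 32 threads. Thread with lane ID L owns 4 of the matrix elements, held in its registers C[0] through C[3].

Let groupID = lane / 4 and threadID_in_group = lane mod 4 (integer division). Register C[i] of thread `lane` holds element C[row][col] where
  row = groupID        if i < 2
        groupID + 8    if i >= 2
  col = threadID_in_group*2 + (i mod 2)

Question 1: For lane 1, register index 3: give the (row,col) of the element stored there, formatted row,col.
lane 1: G=0 (1/4), T=1 (1%4)
i=3: r=0+8=8, c=1*2+1=3

8,3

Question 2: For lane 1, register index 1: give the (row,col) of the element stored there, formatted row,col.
0,3

1: gr=0,th=1
[1] (0+0,1*2+1) = (0,3)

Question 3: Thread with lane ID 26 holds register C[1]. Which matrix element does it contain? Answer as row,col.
6,5

lane 26→26/4=6, 26 mod 4=2
i=1  r:6+0→6  c:2·2+1→5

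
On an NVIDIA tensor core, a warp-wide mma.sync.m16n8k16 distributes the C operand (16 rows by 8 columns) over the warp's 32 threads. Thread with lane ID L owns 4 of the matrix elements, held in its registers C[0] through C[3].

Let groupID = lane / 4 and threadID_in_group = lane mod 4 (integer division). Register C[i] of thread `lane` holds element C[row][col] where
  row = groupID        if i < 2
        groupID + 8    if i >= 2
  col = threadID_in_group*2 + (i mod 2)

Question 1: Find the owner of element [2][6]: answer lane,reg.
r=2⇒gr=2,Rb=0  c=6⇒th=3,odd=0
L=2*4+3=11  i=0*2+0=0

11,0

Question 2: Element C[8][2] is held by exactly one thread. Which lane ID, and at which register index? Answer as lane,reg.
1,2

r:8=>grp=0,rB=1  c:2=>tig=1,lo=0
L=0*4+1=1  i=1*2+0=2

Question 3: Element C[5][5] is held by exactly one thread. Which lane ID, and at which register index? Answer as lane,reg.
r: 5->gid=5,r8=0  c: 5->tid=2,i&1=1
L=5*4+2=22  i=0*2+1=1

22,1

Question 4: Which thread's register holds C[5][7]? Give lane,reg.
r: 5->gid=5,r8=0  c: 7->tid=3,i&1=1
L=5*4+3=23  i=0*2+1=1

23,1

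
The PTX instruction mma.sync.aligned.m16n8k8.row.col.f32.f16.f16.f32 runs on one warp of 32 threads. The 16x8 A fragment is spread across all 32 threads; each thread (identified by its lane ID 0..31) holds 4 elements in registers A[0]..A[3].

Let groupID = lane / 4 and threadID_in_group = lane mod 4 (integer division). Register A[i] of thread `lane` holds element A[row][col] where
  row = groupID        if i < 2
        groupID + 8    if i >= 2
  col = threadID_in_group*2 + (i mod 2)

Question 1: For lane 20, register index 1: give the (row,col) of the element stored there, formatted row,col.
5,1

lane 20⇒20/4=5, 20 mod 4=0
i=1  r:5+0⇒5  c:2·0+1⇒1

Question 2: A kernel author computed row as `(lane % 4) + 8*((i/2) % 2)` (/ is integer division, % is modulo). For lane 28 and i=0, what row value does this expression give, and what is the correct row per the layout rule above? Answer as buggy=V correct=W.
`(lane % 4) + 8*((i/2) % 2)`[28,0]→0
28: G=7,T=0
[0] (7+0,0*2+0) = (7,0)
row: 0 vs 7

buggy=0 correct=7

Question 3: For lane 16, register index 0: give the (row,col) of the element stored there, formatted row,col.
4,0

L=16⇒gr=16>>2=4, th=16&3=0
[0]⇒row 4+0=4  col 0·2+0=0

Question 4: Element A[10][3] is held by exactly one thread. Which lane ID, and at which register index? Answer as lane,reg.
r=10->g=2,rb=1  c=3->t=1,b0=1
L=2*4+1=9  i=1*2+1=3

9,3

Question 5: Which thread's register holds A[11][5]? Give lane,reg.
r:11=>grp=3,rB=1  c:5=>tig=2,lo=1
L=3*4+2=14  i=1*2+1=3

14,3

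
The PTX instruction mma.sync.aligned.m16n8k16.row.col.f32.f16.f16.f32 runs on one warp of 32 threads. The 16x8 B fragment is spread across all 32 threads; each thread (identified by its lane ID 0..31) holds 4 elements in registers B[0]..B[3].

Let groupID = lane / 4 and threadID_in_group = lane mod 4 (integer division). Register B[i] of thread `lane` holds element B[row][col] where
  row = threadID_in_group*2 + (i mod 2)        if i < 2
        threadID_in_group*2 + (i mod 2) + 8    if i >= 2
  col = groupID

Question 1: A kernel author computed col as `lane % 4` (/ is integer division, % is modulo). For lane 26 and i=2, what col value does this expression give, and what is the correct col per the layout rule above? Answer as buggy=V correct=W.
`lane % 4`[26,2]⇒2
lane 26⇒26/4=6, 26 mod 4=2
i=2  r:2·2+0+8⇒12  c:6
col: 2 vs 6

buggy=2 correct=6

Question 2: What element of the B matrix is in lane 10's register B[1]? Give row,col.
10: G=2,T=2
[1] (2*2+1+0,2) = (5,2)

5,2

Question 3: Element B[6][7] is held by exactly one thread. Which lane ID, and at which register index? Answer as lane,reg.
c=7⇒gr=7  r=6⇒Rb=0,th=3,odd=0
L=7*4+3=31  i=0*2+0=0

31,0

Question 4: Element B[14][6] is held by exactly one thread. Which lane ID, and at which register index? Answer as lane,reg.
c: 6->gid=6  r: 14->r8=1,tid=3,i&1=0
L=6*4+3=27  i=1*2+0=2

27,2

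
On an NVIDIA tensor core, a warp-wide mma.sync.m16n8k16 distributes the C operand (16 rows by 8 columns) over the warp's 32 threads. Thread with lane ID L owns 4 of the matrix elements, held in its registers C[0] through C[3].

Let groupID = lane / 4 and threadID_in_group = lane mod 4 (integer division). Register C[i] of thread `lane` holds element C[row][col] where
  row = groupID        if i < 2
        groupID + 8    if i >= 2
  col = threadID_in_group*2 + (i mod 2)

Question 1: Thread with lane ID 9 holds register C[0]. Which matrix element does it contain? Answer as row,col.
9: g=2,t=1
[0] (2+0,1*2+0) = (2,2)

2,2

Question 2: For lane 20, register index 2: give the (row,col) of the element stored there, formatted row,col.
13,0

20: gid=5,tid=0
[2] (5+8,0*2+0) = (13,0)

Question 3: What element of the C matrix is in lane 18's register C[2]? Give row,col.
18: g=4,t=2
[2] (4+8,2*2+0) = (12,4)

12,4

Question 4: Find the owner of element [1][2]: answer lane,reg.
r:1=>grp=1,rB=0  c:2=>tig=1,lo=0
L=1*4+1=5  i=0*2+0=0

5,0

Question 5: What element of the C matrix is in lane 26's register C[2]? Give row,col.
14,4

L=26=>grp=26>>2=6, tig=26&3=2
[2]=>row 6+8=14  col 2·2+0=4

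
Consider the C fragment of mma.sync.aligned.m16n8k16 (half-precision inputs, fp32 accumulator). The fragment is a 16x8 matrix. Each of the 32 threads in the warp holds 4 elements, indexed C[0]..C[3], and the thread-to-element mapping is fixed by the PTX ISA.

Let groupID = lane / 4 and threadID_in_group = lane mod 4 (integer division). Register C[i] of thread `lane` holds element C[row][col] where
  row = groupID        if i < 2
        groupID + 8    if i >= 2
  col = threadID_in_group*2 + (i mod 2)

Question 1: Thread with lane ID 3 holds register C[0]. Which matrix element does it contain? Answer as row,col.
0,6

L=3->g=3>>2=0, t=3&3=3
[0]->row 0+0=0  col 3·2+0=6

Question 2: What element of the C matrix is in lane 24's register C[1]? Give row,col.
6,1

24: g=6,t=0
[1] (6+0,0*2+1) = (6,1)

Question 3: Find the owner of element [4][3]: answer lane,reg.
17,1

r:4=>grp=4,rB=0  c:3=>tig=1,lo=1
L=4*4+1=17  i=0*2+1=1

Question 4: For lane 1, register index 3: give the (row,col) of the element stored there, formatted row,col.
lane 1: g=0 (1/4), t=1 (1%4)
i=3: r=0+8=8, c=1*2+1=3

8,3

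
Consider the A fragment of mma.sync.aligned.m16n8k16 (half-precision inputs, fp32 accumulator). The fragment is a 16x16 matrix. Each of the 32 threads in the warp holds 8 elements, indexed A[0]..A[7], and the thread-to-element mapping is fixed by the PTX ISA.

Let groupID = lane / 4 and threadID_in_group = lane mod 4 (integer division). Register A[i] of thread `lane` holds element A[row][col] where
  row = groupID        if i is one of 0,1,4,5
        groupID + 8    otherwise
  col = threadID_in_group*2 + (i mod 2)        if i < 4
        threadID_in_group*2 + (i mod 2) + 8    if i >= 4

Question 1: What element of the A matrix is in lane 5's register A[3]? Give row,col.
L=5->g=5>>2=1, t=5&3=1
[3]->row 1+8=9  col 1·2+1+0=3

9,3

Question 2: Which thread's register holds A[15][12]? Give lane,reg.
30,6

r: 15->gid=7,r8=1  c: 12->c8=1,tid=2,i&1=0
L=7*4+2=30  i=1*4+1*2+0=6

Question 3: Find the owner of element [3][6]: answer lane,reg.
15,0

r: 3->gid=3,r8=0  c: 6->c8=0,tid=3,i&1=0
L=3*4+3=15  i=0*4+0*2+0=0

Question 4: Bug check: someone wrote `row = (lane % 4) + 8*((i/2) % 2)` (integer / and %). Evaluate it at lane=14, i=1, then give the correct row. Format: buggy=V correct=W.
`(lane % 4) + 8*((i/2) % 2)`[14,1]→2
L=14→G=14>>2=3, T=14&3=2
[1]→row 3+0=3  col 2·2+1+0=5
row: 2 vs 3

buggy=2 correct=3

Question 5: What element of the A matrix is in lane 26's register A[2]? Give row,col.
14,4

26: gid=6,tid=2
[2] (6+8,2*2+0+0) = (14,4)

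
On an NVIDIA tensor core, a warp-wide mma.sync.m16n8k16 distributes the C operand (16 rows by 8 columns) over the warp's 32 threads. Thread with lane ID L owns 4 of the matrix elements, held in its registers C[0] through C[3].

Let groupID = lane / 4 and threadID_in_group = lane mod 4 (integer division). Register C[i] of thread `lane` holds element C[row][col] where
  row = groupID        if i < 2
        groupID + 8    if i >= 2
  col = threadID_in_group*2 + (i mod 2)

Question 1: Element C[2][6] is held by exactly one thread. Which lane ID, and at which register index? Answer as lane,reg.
r=2->g=2,rb=0  c=6->t=3,b0=0
L=2*4+3=11  i=0*2+0=0

11,0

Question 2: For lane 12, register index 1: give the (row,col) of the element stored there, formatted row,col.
lane 12->12/4=3, 12 mod 4=0
i=1  r:3+0->3  c:2·0+1->1

3,1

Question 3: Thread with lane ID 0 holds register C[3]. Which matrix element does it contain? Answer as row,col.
8,1

0: G=0,T=0
[3] (0+8,0*2+1) = (8,1)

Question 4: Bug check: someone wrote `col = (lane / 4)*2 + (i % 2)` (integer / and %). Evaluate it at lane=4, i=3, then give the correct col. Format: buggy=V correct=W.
buggy=3 correct=1

`(lane / 4)*2 + (i % 2)`[4,3]->3
lane 4->4/4=1, 4 mod 4=0
i=3  r:1+8->9  c:2·0+1->1
col: 3 vs 1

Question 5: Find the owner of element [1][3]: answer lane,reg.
5,1

r: 1->gid=1,r8=0  c: 3->tid=1,i&1=1
L=1*4+1=5  i=0*2+1=1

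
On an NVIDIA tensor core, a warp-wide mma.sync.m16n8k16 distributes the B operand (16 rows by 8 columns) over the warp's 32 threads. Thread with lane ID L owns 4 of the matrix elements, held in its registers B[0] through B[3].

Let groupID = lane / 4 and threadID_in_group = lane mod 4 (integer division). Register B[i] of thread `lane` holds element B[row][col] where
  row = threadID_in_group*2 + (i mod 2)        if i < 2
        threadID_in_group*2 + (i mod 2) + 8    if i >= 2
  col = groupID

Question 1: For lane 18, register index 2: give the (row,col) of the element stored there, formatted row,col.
lane 18: grp=4 (18/4), tig=2 (18%4)
i=2: r=2*2+0+8=12, c=grp=4

12,4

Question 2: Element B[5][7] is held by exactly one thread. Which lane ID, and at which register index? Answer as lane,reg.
c=7→G=7  r=5→rhi=0,T=2,p=1
L=7*4+2=30  i=0*2+1=1

30,1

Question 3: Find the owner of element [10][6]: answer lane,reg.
c: 6->gid=6  r: 10->r8=1,tid=1,i&1=0
L=6*4+1=25  i=1*2+0=2

25,2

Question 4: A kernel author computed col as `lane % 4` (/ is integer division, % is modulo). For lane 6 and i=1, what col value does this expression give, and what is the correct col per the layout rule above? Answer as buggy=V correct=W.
`lane % 4`[6,1]→2
lane 6: G=1 (6/4), T=2 (6%4)
i=1: r=2*2+1+0=5, c=G=1
col: 2 vs 1

buggy=2 correct=1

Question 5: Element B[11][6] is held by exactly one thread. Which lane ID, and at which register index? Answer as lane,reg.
25,3

c=6⇒gr=6  r=11⇒Rb=1,th=1,odd=1
L=6*4+1=25  i=1*2+1=3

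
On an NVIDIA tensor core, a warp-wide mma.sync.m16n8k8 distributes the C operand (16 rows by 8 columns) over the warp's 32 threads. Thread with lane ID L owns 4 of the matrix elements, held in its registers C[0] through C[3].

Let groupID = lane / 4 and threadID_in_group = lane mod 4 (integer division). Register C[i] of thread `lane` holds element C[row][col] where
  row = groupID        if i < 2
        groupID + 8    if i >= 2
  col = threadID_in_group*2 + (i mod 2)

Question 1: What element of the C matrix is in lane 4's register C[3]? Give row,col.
9,1

lane 4: g=1 (4/4), t=0 (4%4)
i=3: r=1+8=9, c=0*2+1=1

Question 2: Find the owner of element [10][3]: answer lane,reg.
r=10⇒gr=2,Rb=1  c=3⇒th=1,odd=1
L=2*4+1=9  i=1*2+1=3

9,3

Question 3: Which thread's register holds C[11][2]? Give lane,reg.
r=11→G=3,rhi=1  c=2→T=1,p=0
L=3*4+1=13  i=1*2+0=2

13,2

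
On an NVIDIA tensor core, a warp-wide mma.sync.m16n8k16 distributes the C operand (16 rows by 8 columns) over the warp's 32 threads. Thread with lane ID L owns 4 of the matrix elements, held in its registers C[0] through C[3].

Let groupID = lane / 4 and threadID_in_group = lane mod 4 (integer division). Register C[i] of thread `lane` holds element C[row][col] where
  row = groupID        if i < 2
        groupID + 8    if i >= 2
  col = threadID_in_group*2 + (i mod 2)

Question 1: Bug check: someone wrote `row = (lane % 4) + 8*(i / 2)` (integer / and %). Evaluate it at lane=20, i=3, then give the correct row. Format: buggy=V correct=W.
buggy=8 correct=13

`(lane % 4) + 8*(i / 2)`[20,3]→8
L=20→G=20>>2=5, T=20&3=0
[3]→row 5+8=13  col 0·2+1=1
row: 8 vs 13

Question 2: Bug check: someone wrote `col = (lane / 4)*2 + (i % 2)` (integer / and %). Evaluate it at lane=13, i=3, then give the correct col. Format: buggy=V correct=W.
`(lane / 4)*2 + (i % 2)`[13,3]->7
L=13->g=13>>2=3, t=13&3=1
[3]->row 3+8=11  col 1·2+1=3
col: 7 vs 3

buggy=7 correct=3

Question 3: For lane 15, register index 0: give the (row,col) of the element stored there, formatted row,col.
lane 15: G=3 (15/4), T=3 (15%4)
i=0: r=3+0=3, c=3*2+0=6

3,6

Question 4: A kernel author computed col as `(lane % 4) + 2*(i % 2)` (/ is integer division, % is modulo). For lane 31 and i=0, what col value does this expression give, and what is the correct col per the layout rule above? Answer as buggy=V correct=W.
buggy=3 correct=6

`(lane % 4) + 2*(i % 2)`[31,0]->3
L=31->gid=31>>2=7, tid=31&3=3
[0]->row 7+0=7  col 3·2+0=6
col: 3 vs 6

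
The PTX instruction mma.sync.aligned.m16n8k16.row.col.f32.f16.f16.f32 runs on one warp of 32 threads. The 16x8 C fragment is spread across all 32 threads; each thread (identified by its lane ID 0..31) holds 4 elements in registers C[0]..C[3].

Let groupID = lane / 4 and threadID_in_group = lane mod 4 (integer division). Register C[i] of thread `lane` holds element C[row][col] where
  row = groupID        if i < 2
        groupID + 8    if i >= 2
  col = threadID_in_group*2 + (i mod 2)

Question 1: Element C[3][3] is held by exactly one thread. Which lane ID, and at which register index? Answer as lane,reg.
13,1

r: 3->gid=3,r8=0  c: 3->tid=1,i&1=1
L=3*4+1=13  i=0*2+1=1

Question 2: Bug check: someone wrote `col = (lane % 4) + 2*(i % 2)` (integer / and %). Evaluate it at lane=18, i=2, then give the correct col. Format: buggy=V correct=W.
buggy=2 correct=4

`(lane % 4) + 2*(i % 2)`[18,2]->2
lane 18->18/4=4, 18 mod 4=2
i=2  r:4+8->12  c:2·2+0->4
col: 2 vs 4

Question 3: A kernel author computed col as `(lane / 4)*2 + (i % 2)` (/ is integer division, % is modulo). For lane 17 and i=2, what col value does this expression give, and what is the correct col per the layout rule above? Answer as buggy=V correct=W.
`(lane / 4)*2 + (i % 2)`[17,2]->8
lane 17->17/4=4, 17 mod 4=1
i=2  r:4+8->12  c:2·1+0->2
col: 8 vs 2

buggy=8 correct=2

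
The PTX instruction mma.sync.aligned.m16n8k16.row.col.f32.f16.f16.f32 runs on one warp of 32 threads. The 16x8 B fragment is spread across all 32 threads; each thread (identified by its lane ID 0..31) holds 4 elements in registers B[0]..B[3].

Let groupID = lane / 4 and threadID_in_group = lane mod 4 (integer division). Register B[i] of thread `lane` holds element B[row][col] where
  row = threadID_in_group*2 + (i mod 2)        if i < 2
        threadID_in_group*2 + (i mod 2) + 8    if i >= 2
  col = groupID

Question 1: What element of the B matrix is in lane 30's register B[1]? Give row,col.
lane 30: G=7 (30/4), T=2 (30%4)
i=1: r=2*2+1+0=5, c=G=7

5,7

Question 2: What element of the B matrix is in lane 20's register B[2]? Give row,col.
L=20->g=20>>2=5, t=20&3=0
[2]->row 0·2+0+8=8  col g=5

8,5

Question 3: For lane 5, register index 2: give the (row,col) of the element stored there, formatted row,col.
L=5→G=5>>2=1, T=5&3=1
[2]→row 1·2+0+8=10  col G=1

10,1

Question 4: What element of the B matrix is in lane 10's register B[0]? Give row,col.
4,2

L=10⇒gr=10>>2=2, th=10&3=2
[0]⇒row 2·2+0+0=4  col gr=2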